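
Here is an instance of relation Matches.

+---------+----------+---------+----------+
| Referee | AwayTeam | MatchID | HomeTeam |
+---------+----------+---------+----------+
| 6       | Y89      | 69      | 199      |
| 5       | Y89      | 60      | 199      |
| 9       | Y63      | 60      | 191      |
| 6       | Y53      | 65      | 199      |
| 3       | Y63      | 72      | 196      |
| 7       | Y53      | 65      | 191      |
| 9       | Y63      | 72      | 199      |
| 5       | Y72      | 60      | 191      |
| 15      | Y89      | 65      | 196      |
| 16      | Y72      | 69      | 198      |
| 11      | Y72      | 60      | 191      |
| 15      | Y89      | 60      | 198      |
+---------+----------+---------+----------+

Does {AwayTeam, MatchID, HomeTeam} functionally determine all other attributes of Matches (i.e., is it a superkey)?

No

Two distinct rows share (AwayTeam=Y72, MatchID=60, HomeTeam=191), so {AwayTeam, MatchID, HomeTeam} does not determine every attribute — not a superkey.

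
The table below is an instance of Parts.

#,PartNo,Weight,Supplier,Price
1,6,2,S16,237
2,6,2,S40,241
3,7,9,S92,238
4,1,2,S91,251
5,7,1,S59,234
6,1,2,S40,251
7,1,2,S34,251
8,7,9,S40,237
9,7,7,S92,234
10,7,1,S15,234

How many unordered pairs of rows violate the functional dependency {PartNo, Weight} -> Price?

2

(PartNo=6, Weight=2): violating pairs (1,2) — 1 pair.
(PartNo=7, Weight=9): violating pairs (3,8) — 1 pair.
(PartNo=1, Weight=2): all 3 rows agree on Price — 0 pairs.
(PartNo=7, Weight=1): all 2 rows agree on Price — 0 pairs.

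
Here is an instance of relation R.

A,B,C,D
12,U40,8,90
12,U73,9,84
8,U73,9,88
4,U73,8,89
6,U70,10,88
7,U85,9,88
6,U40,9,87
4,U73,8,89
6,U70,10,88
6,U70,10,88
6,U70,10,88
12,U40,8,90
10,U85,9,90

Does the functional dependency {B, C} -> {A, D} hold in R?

No

(B=U40, C=8): 2 rows → {A,D} = (12, 90), (12, 90) ✓
(B=U73, C=9): 2 rows → {A,D} takes values {(12, 84), (8, 88)} — violation
(B=U73, C=8): 2 rows → {A,D} = (4, 89), (4, 89) ✓
(B=U70, C=10): 4 rows → {A,D} = (6, 88), (6, 88), (6, 88), (6, 88) ✓
(B=U85, C=9): 2 rows → {A,D} takes values {(7, 88), (10, 90)} — violation
(B=U40, C=9): 1 row → {A,D} = (6, 87) ✓
Two rows agree on {B, C} but differ on {A, D}, so {B, C} -> {A, D} does not hold.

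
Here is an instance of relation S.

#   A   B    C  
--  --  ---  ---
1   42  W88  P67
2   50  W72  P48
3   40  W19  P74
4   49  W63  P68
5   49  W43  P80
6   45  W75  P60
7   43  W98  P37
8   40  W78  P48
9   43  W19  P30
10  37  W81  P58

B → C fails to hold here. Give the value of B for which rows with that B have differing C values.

W19

B=W88: row 1 → C = P67 ✓
B=W72: row 2 → C = P48 ✓
B=W19: rows 3, 9 → C takes values {P74, P30} — violation
B=W63: row 4 → C = P68 ✓
B=W43: row 5 → C = P80 ✓
B=W75: row 6 → C = P60 ✓
B=W98: row 7 → C = P37 ✓
B=W78: row 8 → C = P48 ✓
B=W81: row 10 → C = P58 ✓
The only B value with inconsistent C is B=W19.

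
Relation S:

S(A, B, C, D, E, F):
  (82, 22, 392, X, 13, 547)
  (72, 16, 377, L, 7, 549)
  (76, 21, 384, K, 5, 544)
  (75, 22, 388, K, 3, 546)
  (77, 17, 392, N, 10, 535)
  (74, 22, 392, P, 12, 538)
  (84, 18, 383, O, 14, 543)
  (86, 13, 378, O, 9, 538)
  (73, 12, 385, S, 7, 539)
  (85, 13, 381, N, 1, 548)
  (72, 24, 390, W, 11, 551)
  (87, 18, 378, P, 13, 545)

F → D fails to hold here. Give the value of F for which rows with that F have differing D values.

538

F=547: 1 row → D = X ✓
F=549: 1 row → D = L ✓
F=544: 1 row → D = K ✓
F=546: 1 row → D = K ✓
F=535: 1 row → D = N ✓
F=538: 2 rows → D takes values {P, O} — violation
F=543: 1 row → D = O ✓
F=539: 1 row → D = S ✓
F=548: 1 row → D = N ✓
F=551: 1 row → D = W ✓
F=545: 1 row → D = P ✓
The only F value with inconsistent D is F=538.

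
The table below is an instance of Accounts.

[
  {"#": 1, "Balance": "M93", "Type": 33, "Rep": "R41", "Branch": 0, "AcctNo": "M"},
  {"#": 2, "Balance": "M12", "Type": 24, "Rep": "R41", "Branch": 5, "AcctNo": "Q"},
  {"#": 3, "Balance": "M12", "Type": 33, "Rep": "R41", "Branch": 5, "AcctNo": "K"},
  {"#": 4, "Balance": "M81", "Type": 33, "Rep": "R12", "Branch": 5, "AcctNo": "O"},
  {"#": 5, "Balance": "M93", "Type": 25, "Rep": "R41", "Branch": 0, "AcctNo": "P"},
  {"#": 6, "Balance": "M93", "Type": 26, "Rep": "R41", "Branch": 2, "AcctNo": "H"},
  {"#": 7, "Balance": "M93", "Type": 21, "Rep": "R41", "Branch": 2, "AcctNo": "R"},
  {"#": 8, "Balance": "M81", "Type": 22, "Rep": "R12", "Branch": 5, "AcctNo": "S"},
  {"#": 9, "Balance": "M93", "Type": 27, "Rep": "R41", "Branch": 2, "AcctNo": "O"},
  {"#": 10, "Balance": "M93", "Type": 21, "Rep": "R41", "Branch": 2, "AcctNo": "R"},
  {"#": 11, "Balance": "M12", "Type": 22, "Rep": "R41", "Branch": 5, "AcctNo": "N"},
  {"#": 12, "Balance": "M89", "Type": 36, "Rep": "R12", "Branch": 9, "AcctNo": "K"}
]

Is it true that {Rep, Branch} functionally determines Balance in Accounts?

Yes

(Rep=R41, Branch=0): rows 1, 5 → Balance = M93, M93 ✓
(Rep=R41, Branch=5): rows 2, 3, 11 → Balance = M12, M12, M12 ✓
(Rep=R12, Branch=5): rows 4, 8 → Balance = M81, M81 ✓
(Rep=R41, Branch=2): rows 6, 7, 9, 10 → Balance = M93, M93, M93, M93 ✓
(Rep=R12, Branch=9): row 12 → Balance = M89 ✓
Every {Rep, Branch} value is associated with a single Balance value, so {Rep, Branch} -> Balance holds.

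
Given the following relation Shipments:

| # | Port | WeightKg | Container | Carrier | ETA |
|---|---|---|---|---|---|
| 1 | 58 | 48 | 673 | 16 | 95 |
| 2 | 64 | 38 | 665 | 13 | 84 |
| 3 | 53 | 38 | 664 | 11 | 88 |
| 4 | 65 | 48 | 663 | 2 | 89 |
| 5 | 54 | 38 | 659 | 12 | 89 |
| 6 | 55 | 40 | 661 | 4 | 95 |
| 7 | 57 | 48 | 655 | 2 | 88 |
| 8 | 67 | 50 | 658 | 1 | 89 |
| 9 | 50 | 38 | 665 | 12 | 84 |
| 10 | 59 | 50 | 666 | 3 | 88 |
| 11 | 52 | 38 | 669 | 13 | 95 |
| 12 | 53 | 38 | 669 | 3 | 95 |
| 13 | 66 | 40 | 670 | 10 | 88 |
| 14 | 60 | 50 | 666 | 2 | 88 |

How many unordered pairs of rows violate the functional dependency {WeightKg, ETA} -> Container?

(WeightKg=38, ETA=84): all 2 rows agree on Container — 0 pairs.
(WeightKg=50, ETA=88): all 2 rows agree on Container — 0 pairs.
(WeightKg=38, ETA=95): all 2 rows agree on Container — 0 pairs.

0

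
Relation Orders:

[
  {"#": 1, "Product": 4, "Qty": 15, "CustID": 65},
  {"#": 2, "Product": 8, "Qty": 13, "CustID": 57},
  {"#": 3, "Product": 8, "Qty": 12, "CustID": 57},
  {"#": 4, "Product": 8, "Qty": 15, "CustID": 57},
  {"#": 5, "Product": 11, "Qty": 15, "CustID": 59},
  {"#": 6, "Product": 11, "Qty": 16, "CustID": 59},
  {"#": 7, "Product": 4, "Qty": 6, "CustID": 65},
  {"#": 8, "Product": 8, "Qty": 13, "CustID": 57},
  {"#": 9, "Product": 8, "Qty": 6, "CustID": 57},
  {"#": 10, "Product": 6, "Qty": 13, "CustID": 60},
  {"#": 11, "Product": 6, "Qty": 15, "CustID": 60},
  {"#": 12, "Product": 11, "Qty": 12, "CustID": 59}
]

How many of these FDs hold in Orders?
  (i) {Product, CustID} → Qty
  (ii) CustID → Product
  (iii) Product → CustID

(i) {Product, CustID} → Qty: (Product=4, CustID=65): rows 1, 7 → Qty takes values {15, 6} — violation; (Product=8, CustID=57): rows 2, 3, 4, 8, 9 → Qty takes values {13, 12, 15, 6} — violation; (Product=11, CustID=59): rows 5, 6, 12 → Qty takes values {15, 16, 12} — violation; (Product=6, CustID=60): rows 10, 11 → Qty takes values {13, 15} — violation — fails.
(ii) CustID → Product: every LHS value maps to a single RHS value — holds.
(iii) Product → CustID: every LHS value maps to a single RHS value — holds.
2 of the 3 dependencies hold.

2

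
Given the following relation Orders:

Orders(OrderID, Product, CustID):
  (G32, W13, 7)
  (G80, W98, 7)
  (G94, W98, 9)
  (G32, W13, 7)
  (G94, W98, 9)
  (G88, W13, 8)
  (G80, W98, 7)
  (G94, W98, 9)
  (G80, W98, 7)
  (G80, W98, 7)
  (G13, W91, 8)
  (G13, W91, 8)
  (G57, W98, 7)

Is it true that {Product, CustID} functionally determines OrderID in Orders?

(Product=W13, CustID=7): 2 rows → OrderID = G32, G32 ✓
(Product=W98, CustID=7): 5 rows → OrderID takes values {G80, G57} — violation
(Product=W98, CustID=9): 3 rows → OrderID = G94, G94, G94 ✓
(Product=W13, CustID=8): 1 row → OrderID = G88 ✓
(Product=W91, CustID=8): 2 rows → OrderID = G13, G13 ✓
Two rows agree on {Product, CustID} but differ on OrderID, so {Product, CustID} → OrderID does not hold.

No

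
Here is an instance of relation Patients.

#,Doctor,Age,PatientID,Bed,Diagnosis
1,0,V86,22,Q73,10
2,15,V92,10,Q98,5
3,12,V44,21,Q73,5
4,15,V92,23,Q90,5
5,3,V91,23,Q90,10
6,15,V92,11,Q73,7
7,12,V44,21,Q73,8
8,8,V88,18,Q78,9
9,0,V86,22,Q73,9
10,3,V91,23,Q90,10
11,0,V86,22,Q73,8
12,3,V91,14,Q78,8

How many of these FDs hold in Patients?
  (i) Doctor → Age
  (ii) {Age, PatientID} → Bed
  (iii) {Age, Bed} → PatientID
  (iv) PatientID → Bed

(i) Doctor → Age: every LHS value maps to a single RHS value — holds.
(ii) {Age, PatientID} → Bed: every LHS value maps to a single RHS value — holds.
(iii) {Age, Bed} → PatientID: every LHS value maps to a single RHS value — holds.
(iv) PatientID → Bed: every LHS value maps to a single RHS value — holds.
4 of the 4 dependencies hold.

4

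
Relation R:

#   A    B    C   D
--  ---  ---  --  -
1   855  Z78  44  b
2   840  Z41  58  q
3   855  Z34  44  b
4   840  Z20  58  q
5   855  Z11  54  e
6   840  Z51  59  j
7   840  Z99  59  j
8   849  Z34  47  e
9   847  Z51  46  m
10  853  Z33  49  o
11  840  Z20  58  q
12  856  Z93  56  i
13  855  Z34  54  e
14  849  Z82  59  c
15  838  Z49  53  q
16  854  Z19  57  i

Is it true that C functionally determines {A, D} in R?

No

C=44: rows 1, 3 → {A,D} = (855, b), (855, b) ✓
C=58: rows 2, 4, 11 → {A,D} = (840, q), (840, q), (840, q) ✓
C=54: rows 5, 13 → {A,D} = (855, e), (855, e) ✓
C=59: rows 6, 7, 14 → {A,D} takes values {(840, j), (849, c)} — violation
C=47: row 8 → {A,D} = (849, e) ✓
C=46: row 9 → {A,D} = (847, m) ✓
C=49: row 10 → {A,D} = (853, o) ✓
C=56: row 12 → {A,D} = (856, i) ✓
C=53: row 15 → {A,D} = (838, q) ✓
C=57: row 16 → {A,D} = (854, i) ✓
Two rows agree on C but differ on {A, D}, so C -> {A, D} does not hold.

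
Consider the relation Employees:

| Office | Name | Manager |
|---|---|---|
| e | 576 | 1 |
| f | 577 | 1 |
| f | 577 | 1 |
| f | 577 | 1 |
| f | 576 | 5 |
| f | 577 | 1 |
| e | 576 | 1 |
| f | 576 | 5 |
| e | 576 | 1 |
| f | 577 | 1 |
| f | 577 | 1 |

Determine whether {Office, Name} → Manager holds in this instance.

Yes

(Office=e, Name=576): 3 rows → Manager = 1, 1, 1 ✓
(Office=f, Name=577): 6 rows → Manager = 1, 1, 1, 1, 1, 1 ✓
(Office=f, Name=576): 2 rows → Manager = 5, 5 ✓
Every {Office, Name} value is associated with a single Manager value, so {Office, Name} → Manager holds.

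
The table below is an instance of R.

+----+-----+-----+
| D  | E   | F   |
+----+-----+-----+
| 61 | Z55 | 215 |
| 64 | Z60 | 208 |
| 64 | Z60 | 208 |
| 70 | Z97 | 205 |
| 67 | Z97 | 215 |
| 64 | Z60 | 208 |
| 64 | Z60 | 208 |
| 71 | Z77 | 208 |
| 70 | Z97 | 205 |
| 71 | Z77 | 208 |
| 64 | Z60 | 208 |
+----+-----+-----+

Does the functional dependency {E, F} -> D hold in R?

(E=Z55, F=215): 1 row → D = 61 ✓
(E=Z60, F=208): 5 rows → D = 64, 64, 64, 64, 64 ✓
(E=Z97, F=205): 2 rows → D = 70, 70 ✓
(E=Z97, F=215): 1 row → D = 67 ✓
(E=Z77, F=208): 2 rows → D = 71, 71 ✓
Every {E, F} value is associated with a single D value, so {E, F} -> D holds.

Yes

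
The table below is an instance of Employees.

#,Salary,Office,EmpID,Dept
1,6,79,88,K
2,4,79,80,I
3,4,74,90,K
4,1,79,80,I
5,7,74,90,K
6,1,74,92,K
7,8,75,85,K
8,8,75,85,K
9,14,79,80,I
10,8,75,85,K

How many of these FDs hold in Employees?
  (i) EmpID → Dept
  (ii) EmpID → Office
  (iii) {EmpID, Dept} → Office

(i) EmpID → Dept: every LHS value maps to a single RHS value — holds.
(ii) EmpID → Office: every LHS value maps to a single RHS value — holds.
(iii) {EmpID, Dept} → Office: every LHS value maps to a single RHS value — holds.
3 of the 3 dependencies hold.

3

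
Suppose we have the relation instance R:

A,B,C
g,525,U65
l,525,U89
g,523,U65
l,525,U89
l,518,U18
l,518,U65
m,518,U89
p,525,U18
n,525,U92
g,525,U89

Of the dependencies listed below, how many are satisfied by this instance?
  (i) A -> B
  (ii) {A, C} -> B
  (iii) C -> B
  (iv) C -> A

0

(i) A -> B: A=g: 3 rows → B takes values {525, 523} — violation; A=l: 4 rows → B takes values {525, 518} — violation — fails.
(ii) {A, C} -> B: (A=g, C=U65): 2 rows → B takes values {525, 523} — violation — fails.
(iii) C -> B: C=U65: 3 rows → B takes values {525, 523, 518} — violation; C=U89: 4 rows → B takes values {525, 518} — violation; C=U18: 2 rows → B takes values {518, 525} — violation — fails.
(iv) C -> A: C=U65: 3 rows → A takes values {g, l} — violation; C=U89: 4 rows → A takes values {l, m, g} — violation; C=U18: 2 rows → A takes values {l, p} — violation — fails.
None of the 4 dependencies hold.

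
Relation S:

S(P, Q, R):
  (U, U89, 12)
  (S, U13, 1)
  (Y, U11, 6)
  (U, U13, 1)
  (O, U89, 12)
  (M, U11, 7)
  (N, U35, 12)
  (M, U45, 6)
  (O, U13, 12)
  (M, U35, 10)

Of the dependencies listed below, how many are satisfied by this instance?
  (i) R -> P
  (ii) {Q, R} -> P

0

(i) R -> P: R=12: 4 rows → P takes values {U, O, N} — violation; R=1: 2 rows → P takes values {S, U} — violation; R=6: 2 rows → P takes values {Y, M} — violation — fails.
(ii) {Q, R} -> P: (Q=U89, R=12): 2 rows → P takes values {U, O} — violation; (Q=U13, R=1): 2 rows → P takes values {S, U} — violation — fails.
None of the 2 dependencies hold.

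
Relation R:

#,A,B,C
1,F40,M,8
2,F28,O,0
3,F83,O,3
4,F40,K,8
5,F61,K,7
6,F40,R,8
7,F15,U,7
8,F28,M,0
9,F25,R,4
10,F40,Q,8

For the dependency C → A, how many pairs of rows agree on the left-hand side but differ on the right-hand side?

1

C=8: all 4 rows agree on A — 0 pairs.
C=0: all 2 rows agree on A — 0 pairs.
C=7: violating pairs (5,7) — 1 pair.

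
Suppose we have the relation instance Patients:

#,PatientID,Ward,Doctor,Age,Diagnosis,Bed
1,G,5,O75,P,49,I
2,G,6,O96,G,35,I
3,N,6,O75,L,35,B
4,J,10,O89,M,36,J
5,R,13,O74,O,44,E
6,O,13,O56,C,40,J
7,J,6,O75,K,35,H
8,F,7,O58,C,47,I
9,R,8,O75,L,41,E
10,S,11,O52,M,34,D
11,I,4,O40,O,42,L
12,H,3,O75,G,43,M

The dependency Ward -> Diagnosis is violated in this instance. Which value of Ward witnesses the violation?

13

Ward=5: row 1 → Diagnosis = 49 ✓
Ward=6: rows 2, 3, 7 → Diagnosis = 35, 35, 35 ✓
Ward=10: row 4 → Diagnosis = 36 ✓
Ward=13: rows 5, 6 → Diagnosis takes values {44, 40} — violation
Ward=7: row 8 → Diagnosis = 47 ✓
Ward=8: row 9 → Diagnosis = 41 ✓
Ward=11: row 10 → Diagnosis = 34 ✓
Ward=4: row 11 → Diagnosis = 42 ✓
Ward=3: row 12 → Diagnosis = 43 ✓
The only Ward value with inconsistent Diagnosis is Ward=13.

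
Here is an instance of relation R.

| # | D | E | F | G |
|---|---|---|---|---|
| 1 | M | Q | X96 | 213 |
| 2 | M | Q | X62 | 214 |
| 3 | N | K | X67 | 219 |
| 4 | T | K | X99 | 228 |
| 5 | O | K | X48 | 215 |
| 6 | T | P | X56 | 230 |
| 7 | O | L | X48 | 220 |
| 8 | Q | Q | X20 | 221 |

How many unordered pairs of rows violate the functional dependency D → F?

D=M: violating pairs (1,2) — 1 pair.
D=T: violating pairs (4,6) — 1 pair.
D=O: all 2 rows agree on F — 0 pairs.

2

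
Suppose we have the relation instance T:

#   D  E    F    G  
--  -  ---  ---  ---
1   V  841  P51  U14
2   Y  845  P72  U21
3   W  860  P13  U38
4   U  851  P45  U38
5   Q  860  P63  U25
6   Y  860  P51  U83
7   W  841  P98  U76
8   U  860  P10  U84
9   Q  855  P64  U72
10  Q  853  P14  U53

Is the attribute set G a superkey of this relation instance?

No

Rows 3 and 4 have the same G value G=U38 but are distinct tuples, so G does not determine every attribute — not a superkey.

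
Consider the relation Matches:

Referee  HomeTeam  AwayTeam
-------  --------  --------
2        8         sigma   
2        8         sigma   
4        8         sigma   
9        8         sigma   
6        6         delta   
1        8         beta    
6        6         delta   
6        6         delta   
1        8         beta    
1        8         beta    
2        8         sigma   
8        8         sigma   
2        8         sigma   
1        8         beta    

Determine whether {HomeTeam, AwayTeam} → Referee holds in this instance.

(HomeTeam=8, AwayTeam=sigma): 7 rows → Referee takes values {2, 4, 9, 8} — violation
(HomeTeam=6, AwayTeam=delta): 3 rows → Referee = 6, 6, 6 ✓
(HomeTeam=8, AwayTeam=beta): 4 rows → Referee = 1, 1, 1, 1 ✓
Two rows agree on {HomeTeam, AwayTeam} but differ on Referee, so {HomeTeam, AwayTeam} → Referee does not hold.

No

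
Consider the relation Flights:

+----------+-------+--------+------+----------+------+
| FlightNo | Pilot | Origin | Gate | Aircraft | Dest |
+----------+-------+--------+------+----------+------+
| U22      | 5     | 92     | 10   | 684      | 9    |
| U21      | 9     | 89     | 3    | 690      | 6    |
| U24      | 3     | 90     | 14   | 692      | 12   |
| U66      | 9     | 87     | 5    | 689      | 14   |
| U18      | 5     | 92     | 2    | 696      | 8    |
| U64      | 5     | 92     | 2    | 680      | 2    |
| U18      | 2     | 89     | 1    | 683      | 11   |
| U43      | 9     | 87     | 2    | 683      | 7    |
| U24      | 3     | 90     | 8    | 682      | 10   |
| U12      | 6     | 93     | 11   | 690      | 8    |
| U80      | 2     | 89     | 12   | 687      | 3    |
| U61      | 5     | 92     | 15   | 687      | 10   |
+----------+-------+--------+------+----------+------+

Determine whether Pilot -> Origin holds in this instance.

No

Pilot=5: 4 rows → Origin = 92, 92, 92, 92 ✓
Pilot=9: 3 rows → Origin takes values {89, 87} — violation
Pilot=3: 2 rows → Origin = 90, 90 ✓
Pilot=2: 2 rows → Origin = 89, 89 ✓
Pilot=6: 1 row → Origin = 93 ✓
Two rows agree on Pilot but differ on Origin, so Pilot -> Origin does not hold.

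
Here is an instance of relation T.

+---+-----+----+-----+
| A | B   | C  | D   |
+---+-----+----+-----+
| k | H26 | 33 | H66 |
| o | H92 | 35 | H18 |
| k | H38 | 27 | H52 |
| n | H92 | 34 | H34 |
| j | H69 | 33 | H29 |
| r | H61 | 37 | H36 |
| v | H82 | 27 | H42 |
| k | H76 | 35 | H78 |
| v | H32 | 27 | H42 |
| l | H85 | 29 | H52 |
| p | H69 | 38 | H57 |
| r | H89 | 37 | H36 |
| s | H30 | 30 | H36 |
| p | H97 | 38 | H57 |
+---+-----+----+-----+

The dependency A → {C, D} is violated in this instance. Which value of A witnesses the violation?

A=k: 3 rows → {C,D} takes values {(33, H66), (27, H52), (35, H78)} — violation
A=o: 1 row → {C,D} = (35, H18) ✓
A=n: 1 row → {C,D} = (34, H34) ✓
A=j: 1 row → {C,D} = (33, H29) ✓
A=r: 2 rows → {C,D} = (37, H36), (37, H36) ✓
A=v: 2 rows → {C,D} = (27, H42), (27, H42) ✓
A=l: 1 row → {C,D} = (29, H52) ✓
A=p: 2 rows → {C,D} = (38, H57), (38, H57) ✓
A=s: 1 row → {C,D} = (30, H36) ✓
The only A value with inconsistent RHS is A=k.

k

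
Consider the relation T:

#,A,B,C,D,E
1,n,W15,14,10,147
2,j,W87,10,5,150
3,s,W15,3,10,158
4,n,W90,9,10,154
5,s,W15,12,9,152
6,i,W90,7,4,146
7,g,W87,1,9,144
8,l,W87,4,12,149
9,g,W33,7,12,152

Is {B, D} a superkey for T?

No

Rows 1 and 3 have the same {B, D} value (B=W15, D=10) but are distinct tuples, so {B, D} does not determine every attribute — not a superkey.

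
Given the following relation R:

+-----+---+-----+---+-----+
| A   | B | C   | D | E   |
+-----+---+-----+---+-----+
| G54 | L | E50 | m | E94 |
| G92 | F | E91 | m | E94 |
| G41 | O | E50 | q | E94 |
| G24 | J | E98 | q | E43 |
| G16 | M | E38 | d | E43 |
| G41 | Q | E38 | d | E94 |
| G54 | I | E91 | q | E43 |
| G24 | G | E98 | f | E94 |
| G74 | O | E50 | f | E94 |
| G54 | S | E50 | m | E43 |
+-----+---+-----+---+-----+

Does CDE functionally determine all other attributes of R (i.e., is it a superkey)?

All 10 rows have distinct CDE values, so CDE → (all attributes) holds and CDE is a superkey.

Yes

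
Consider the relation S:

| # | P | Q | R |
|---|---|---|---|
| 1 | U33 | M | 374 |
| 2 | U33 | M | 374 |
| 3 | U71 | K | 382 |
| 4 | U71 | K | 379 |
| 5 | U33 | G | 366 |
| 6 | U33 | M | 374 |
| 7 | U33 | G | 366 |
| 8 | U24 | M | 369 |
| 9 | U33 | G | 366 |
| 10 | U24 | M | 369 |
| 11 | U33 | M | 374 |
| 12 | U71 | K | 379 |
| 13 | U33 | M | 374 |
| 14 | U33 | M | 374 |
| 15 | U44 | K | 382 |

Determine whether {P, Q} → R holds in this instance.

No

(P=U33, Q=M): rows 1, 2, 6, 11, 13, 14 → R = 374, 374, 374, 374, 374, 374 ✓
(P=U71, Q=K): rows 3, 4, 12 → R takes values {382, 379} — violation
(P=U33, Q=G): rows 5, 7, 9 → R = 366, 366, 366 ✓
(P=U24, Q=M): rows 8, 10 → R = 369, 369 ✓
(P=U44, Q=K): row 15 → R = 382 ✓
Two rows agree on {P, Q} but differ on R, so {P, Q} → R does not hold.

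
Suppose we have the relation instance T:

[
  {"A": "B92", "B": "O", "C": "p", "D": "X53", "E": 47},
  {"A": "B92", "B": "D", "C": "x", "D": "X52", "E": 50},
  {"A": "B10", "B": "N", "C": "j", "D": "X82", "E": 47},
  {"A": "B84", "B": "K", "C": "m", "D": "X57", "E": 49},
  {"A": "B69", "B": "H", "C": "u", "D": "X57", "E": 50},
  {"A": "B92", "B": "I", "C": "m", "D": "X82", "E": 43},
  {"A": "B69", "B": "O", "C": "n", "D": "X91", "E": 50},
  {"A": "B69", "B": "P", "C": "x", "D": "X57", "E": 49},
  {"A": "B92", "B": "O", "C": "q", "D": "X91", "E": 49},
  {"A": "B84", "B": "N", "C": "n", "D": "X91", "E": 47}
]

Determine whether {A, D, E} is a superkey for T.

All 10 rows have distinct {A, D, E} values, so {A, D, E} → (all attributes) holds and {A, D, E} is a superkey.

Yes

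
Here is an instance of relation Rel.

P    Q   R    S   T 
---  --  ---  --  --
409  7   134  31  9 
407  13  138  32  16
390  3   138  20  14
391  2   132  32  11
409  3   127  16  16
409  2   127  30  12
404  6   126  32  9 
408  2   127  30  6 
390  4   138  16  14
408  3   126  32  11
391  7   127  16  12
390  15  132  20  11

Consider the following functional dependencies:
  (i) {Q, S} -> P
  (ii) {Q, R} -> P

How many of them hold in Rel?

(i) {Q, S} -> P: (Q=2, S=30): 2 rows → P takes values {409, 408} — violation — fails.
(ii) {Q, R} -> P: (Q=2, R=127): 2 rows → P takes values {409, 408} — violation — fails.
None of the 2 dependencies hold.

0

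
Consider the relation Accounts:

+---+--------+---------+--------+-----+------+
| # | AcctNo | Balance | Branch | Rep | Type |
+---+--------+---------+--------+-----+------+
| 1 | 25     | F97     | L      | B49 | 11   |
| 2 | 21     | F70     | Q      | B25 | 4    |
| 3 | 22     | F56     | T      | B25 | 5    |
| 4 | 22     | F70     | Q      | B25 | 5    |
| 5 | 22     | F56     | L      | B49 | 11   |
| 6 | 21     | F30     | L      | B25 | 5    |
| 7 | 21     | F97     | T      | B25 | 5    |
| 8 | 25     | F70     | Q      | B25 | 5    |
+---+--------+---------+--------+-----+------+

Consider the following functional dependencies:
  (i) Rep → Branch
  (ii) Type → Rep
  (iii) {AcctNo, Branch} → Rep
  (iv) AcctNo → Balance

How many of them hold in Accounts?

2

(i) Rep → Branch: Rep=B25: rows 2, 3, 4, 6, 7, 8 → Branch takes values {Q, T, L} — violation — fails.
(ii) Type → Rep: every LHS value maps to a single RHS value — holds.
(iii) {AcctNo, Branch} → Rep: every LHS value maps to a single RHS value — holds.
(iv) AcctNo → Balance: AcctNo=25: rows 1, 8 → Balance takes values {F97, F70} — violation; AcctNo=21: rows 2, 6, 7 → Balance takes values {F70, F30, F97} — violation; AcctNo=22: rows 3, 4, 5 → Balance takes values {F56, F70} — violation — fails.
2 of the 4 dependencies hold.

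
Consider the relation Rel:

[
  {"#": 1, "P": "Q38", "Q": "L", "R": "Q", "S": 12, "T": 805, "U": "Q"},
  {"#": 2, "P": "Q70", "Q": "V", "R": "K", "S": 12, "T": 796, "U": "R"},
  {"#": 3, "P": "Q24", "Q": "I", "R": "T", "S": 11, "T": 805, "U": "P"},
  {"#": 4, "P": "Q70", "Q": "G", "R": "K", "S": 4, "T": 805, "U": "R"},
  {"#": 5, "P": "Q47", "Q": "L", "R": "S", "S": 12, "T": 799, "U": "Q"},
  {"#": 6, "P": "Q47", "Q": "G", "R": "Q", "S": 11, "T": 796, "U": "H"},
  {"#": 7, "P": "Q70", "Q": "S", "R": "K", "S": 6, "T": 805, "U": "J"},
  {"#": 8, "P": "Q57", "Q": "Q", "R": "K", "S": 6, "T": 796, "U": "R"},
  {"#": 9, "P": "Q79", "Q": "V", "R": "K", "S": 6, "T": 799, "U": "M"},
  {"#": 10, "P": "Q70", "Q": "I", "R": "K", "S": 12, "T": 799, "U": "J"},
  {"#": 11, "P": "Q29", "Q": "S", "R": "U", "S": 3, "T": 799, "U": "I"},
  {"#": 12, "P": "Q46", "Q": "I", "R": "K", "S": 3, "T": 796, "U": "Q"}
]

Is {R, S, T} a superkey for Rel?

Yes

All 12 rows have distinct {R, S, T} values, so {R, S, T} → (all attributes) holds and {R, S, T} is a superkey.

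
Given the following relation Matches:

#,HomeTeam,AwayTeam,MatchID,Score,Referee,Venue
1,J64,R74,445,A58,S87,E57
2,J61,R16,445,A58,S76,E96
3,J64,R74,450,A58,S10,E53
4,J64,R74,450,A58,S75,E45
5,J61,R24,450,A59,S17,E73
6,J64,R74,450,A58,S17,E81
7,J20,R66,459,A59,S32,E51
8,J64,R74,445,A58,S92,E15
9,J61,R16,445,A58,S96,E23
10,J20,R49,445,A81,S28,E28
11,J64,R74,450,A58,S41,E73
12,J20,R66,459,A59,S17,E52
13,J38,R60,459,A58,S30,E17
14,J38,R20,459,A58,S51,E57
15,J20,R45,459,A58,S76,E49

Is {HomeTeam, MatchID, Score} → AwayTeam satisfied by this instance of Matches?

No

(HomeTeam=J64, MatchID=445, Score=A58): rows 1, 8 → AwayTeam = R74, R74 ✓
(HomeTeam=J61, MatchID=445, Score=A58): rows 2, 9 → AwayTeam = R16, R16 ✓
(HomeTeam=J64, MatchID=450, Score=A58): rows 3, 4, 6, 11 → AwayTeam = R74, R74, R74, R74 ✓
(HomeTeam=J61, MatchID=450, Score=A59): row 5 → AwayTeam = R24 ✓
(HomeTeam=J20, MatchID=459, Score=A59): rows 7, 12 → AwayTeam = R66, R66 ✓
(HomeTeam=J20, MatchID=445, Score=A81): row 10 → AwayTeam = R49 ✓
(HomeTeam=J38, MatchID=459, Score=A58): rows 13, 14 → AwayTeam takes values {R60, R20} — violation
(HomeTeam=J20, MatchID=459, Score=A58): row 15 → AwayTeam = R45 ✓
Two rows agree on {HomeTeam, MatchID, Score} but differ on AwayTeam, so {HomeTeam, MatchID, Score} → AwayTeam does not hold.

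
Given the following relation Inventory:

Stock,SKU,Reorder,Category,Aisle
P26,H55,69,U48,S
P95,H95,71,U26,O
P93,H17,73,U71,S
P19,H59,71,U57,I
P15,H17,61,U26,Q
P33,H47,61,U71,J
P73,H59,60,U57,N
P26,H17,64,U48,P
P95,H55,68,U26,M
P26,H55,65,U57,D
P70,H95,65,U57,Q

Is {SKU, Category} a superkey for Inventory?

Two distinct rows share (SKU=H59, Category=U57), so {SKU, Category} does not determine every attribute — not a superkey.

No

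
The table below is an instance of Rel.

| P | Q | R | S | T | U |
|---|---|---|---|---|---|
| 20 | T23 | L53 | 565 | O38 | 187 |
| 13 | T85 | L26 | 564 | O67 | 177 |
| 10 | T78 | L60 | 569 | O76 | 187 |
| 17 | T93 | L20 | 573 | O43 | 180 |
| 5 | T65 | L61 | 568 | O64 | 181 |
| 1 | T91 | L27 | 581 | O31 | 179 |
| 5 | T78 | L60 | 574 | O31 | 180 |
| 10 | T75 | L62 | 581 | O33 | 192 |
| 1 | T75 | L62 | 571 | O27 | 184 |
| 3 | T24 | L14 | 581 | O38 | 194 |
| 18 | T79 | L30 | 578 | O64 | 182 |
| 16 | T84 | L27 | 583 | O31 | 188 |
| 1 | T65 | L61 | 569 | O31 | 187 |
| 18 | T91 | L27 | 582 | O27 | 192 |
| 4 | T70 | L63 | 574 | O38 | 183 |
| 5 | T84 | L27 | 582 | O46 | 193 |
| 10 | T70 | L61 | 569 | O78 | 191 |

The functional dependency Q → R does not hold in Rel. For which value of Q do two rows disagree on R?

T70

Q=T23: 1 row → R = L53 ✓
Q=T85: 1 row → R = L26 ✓
Q=T78: 2 rows → R = L60, L60 ✓
Q=T93: 1 row → R = L20 ✓
Q=T65: 2 rows → R = L61, L61 ✓
Q=T91: 2 rows → R = L27, L27 ✓
Q=T75: 2 rows → R = L62, L62 ✓
Q=T24: 1 row → R = L14 ✓
Q=T79: 1 row → R = L30 ✓
Q=T84: 2 rows → R = L27, L27 ✓
Q=T70: 2 rows → R takes values {L63, L61} — violation
The only Q value with inconsistent R is Q=T70.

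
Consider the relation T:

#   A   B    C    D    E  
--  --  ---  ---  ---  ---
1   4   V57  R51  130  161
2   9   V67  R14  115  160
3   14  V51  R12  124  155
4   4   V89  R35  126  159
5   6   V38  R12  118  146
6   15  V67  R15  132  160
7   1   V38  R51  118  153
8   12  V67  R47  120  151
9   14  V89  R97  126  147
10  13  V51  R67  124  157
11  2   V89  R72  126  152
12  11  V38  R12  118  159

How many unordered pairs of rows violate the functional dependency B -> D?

B=V67: violating pairs (2,6), (2,8), (6,8) — 3 pairs.
B=V51: all 2 rows agree on D — 0 pairs.
B=V89: all 3 rows agree on D — 0 pairs.
B=V38: all 3 rows agree on D — 0 pairs.

3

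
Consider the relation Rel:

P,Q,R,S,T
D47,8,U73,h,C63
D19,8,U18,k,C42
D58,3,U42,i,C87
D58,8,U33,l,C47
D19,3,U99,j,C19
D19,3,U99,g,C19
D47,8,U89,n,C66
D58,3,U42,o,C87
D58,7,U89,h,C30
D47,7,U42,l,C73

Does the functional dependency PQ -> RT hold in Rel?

(P=D47, Q=8): 2 rows → {R,T} takes values {(U73, C63), (U89, C66)} — violation
(P=D19, Q=8): 1 row → {R,T} = (U18, C42) ✓
(P=D58, Q=3): 2 rows → {R,T} = (U42, C87), (U42, C87) ✓
(P=D58, Q=8): 1 row → {R,T} = (U33, C47) ✓
(P=D19, Q=3): 2 rows → {R,T} = (U99, C19), (U99, C19) ✓
(P=D58, Q=7): 1 row → {R,T} = (U89, C30) ✓
(P=D47, Q=7): 1 row → {R,T} = (U42, C73) ✓
Two rows agree on PQ but differ on RT, so PQ -> RT does not hold.

No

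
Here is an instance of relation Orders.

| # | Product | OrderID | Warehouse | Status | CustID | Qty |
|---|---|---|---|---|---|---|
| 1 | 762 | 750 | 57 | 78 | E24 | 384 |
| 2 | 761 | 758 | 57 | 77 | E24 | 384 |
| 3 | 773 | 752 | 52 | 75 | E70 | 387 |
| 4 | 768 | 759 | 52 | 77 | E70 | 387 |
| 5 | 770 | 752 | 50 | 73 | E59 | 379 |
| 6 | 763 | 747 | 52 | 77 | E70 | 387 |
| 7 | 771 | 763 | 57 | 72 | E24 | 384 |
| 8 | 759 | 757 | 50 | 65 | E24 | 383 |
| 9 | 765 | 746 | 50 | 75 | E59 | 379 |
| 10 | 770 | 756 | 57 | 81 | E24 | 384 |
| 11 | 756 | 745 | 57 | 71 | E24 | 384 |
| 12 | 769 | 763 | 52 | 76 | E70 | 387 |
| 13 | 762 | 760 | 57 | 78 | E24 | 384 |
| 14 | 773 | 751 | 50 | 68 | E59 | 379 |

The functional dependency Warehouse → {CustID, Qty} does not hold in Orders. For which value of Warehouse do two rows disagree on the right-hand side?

Warehouse=57: rows 1, 2, 7, 10, 11, 13 → {CustID,Qty} = (E24, 384), (E24, 384), (E24, 384), (E24, 384), (E24, 384), (E24, 384) ✓
Warehouse=52: rows 3, 4, 6, 12 → {CustID,Qty} = (E70, 387), (E70, 387), (E70, 387), (E70, 387) ✓
Warehouse=50: rows 5, 8, 9, 14 → {CustID,Qty} takes values {(E59, 379), (E24, 383)} — violation
The only Warehouse value with inconsistent RHS is Warehouse=50.

50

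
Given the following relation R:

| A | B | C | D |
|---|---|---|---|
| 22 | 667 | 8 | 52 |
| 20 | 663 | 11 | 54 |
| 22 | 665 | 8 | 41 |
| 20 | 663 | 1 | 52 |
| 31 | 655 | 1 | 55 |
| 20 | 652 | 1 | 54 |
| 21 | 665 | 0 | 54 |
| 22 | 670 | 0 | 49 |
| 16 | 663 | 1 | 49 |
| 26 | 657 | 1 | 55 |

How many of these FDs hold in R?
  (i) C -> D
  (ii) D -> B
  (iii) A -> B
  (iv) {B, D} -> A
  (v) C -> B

(i) C -> D: C=8: 2 rows → D takes values {52, 41} — violation; C=1: 5 rows → D takes values {52, 55, 54, 49} — violation; C=0: 2 rows → D takes values {54, 49} — violation — fails.
(ii) D -> B: D=52: 2 rows → B takes values {667, 663} — violation; D=54: 3 rows → B takes values {663, 652, 665} — violation; D=55: 2 rows → B takes values {655, 657} — violation; D=49: 2 rows → B takes values {670, 663} — violation — fails.
(iii) A -> B: A=22: 3 rows → B takes values {667, 665, 670} — violation; A=20: 3 rows → B takes values {663, 652} — violation — fails.
(iv) {B, D} -> A: every LHS value maps to a single RHS value — holds.
(v) C -> B: C=8: 2 rows → B takes values {667, 665} — violation; C=1: 5 rows → B takes values {663, 655, 652, 657} — violation; C=0: 2 rows → B takes values {665, 670} — violation — fails.
1 of the 5 dependencies holds.

1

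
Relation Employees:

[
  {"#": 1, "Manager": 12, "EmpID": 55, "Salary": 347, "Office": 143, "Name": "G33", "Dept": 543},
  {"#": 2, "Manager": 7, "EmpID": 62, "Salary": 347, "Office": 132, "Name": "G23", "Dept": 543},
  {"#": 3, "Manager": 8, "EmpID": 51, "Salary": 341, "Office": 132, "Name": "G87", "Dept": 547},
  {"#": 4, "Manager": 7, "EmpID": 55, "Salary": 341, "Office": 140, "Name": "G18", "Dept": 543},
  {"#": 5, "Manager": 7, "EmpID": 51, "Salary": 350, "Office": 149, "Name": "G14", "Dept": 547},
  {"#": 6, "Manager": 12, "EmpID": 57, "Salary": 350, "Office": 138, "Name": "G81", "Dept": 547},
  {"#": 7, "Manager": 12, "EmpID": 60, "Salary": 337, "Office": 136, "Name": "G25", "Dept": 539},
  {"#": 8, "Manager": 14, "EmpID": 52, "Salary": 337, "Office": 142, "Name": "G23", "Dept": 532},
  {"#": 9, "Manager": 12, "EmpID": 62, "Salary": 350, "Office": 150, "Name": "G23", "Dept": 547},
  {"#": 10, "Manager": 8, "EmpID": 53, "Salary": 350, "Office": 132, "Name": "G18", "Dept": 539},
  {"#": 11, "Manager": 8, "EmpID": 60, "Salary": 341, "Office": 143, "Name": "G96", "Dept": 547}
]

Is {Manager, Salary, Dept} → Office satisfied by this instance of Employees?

No

(Manager=12, Salary=347, Dept=543): row 1 → Office = 143 ✓
(Manager=7, Salary=347, Dept=543): row 2 → Office = 132 ✓
(Manager=8, Salary=341, Dept=547): rows 3, 11 → Office takes values {132, 143} — violation
(Manager=7, Salary=341, Dept=543): row 4 → Office = 140 ✓
(Manager=7, Salary=350, Dept=547): row 5 → Office = 149 ✓
(Manager=12, Salary=350, Dept=547): rows 6, 9 → Office takes values {138, 150} — violation
(Manager=12, Salary=337, Dept=539): row 7 → Office = 136 ✓
(Manager=14, Salary=337, Dept=532): row 8 → Office = 142 ✓
(Manager=8, Salary=350, Dept=539): row 10 → Office = 132 ✓
Two rows agree on {Manager, Salary, Dept} but differ on Office, so {Manager, Salary, Dept} → Office does not hold.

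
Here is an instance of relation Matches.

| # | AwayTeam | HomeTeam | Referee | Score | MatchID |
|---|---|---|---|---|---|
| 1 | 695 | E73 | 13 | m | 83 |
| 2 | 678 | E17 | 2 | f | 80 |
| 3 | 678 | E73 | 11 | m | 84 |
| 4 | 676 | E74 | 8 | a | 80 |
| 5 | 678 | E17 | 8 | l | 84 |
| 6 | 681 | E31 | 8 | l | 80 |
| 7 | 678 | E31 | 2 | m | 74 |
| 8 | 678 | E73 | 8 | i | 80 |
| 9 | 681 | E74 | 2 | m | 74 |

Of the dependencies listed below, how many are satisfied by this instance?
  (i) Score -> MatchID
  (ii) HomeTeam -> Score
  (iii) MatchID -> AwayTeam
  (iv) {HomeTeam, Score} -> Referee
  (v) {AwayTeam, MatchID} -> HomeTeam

(i) Score -> MatchID: Score=m: rows 1, 3, 7, 9 → MatchID takes values {83, 84, 74} — violation; Score=l: rows 5, 6 → MatchID takes values {84, 80} — violation — fails.
(ii) HomeTeam -> Score: HomeTeam=E73: rows 1, 3, 8 → Score takes values {m, i} — violation; HomeTeam=E17: rows 2, 5 → Score takes values {f, l} — violation; HomeTeam=E74: rows 4, 9 → Score takes values {a, m} — violation; HomeTeam=E31: rows 6, 7 → Score takes values {l, m} — violation — fails.
(iii) MatchID -> AwayTeam: MatchID=80: rows 2, 4, 6, 8 → AwayTeam takes values {678, 676, 681} — violation; MatchID=74: rows 7, 9 → AwayTeam takes values {678, 681} — violation — fails.
(iv) {HomeTeam, Score} -> Referee: (HomeTeam=E73, Score=m): rows 1, 3 → Referee takes values {13, 11} — violation — fails.
(v) {AwayTeam, MatchID} -> HomeTeam: (AwayTeam=678, MatchID=80): rows 2, 8 → HomeTeam takes values {E17, E73} — violation; (AwayTeam=678, MatchID=84): rows 3, 5 → HomeTeam takes values {E73, E17} — violation — fails.
None of the 5 dependencies hold.

0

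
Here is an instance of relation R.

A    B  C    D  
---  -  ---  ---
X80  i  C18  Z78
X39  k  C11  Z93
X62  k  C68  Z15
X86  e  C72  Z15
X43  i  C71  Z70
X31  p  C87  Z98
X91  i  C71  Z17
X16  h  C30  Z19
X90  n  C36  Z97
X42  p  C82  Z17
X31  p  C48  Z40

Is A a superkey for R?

Two distinct rows share A=X31, so A does not determine every attribute — not a superkey.

No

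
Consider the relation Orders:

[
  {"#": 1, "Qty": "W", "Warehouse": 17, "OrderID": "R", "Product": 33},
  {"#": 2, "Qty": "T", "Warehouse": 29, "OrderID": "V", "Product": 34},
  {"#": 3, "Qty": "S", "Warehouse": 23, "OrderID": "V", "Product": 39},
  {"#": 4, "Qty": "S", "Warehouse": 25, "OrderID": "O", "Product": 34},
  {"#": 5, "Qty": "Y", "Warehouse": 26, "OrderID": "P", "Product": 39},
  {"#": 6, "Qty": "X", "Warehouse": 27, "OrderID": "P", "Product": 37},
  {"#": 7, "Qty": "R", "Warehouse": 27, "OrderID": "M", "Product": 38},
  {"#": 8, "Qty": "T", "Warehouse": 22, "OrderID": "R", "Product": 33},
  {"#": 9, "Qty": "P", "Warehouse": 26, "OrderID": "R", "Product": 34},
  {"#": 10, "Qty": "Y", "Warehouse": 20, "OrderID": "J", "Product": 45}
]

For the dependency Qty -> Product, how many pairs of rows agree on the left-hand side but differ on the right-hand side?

Qty=T: violating pairs (2,8) — 1 pair.
Qty=S: violating pairs (3,4) — 1 pair.
Qty=Y: violating pairs (5,10) — 1 pair.

3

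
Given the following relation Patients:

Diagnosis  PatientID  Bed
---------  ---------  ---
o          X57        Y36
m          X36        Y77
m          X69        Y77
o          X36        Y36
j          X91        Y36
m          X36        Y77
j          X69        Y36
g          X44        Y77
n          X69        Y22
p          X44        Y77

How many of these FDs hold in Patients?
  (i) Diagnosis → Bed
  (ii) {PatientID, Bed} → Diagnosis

1

(i) Diagnosis → Bed: every LHS value maps to a single RHS value — holds.
(ii) {PatientID, Bed} → Diagnosis: (PatientID=X44, Bed=Y77): 2 rows → Diagnosis takes values {g, p} — violation — fails.
1 of the 2 dependencies holds.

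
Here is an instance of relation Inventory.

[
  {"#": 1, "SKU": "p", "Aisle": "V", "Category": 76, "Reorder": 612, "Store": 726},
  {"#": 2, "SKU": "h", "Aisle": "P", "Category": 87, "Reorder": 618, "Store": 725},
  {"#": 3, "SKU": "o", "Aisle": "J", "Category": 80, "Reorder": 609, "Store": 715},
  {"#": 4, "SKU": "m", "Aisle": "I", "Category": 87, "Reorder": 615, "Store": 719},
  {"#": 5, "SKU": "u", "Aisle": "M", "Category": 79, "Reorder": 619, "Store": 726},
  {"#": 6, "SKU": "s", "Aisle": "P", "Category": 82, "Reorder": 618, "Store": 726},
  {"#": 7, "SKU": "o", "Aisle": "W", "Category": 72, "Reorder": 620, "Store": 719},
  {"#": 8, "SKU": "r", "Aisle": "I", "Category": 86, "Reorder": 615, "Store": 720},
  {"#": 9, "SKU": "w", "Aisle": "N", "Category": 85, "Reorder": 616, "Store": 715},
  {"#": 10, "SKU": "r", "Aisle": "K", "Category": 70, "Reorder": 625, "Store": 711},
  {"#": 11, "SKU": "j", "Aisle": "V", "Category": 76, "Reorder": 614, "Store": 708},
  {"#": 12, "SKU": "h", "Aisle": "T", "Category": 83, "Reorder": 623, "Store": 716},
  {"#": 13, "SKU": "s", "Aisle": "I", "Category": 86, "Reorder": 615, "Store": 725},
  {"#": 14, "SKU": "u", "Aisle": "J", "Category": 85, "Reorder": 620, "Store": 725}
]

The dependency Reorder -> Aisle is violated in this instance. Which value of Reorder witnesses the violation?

Reorder=612: row 1 → Aisle = V ✓
Reorder=618: rows 2, 6 → Aisle = P, P ✓
Reorder=609: row 3 → Aisle = J ✓
Reorder=615: rows 4, 8, 13 → Aisle = I, I, I ✓
Reorder=619: row 5 → Aisle = M ✓
Reorder=620: rows 7, 14 → Aisle takes values {W, J} — violation
Reorder=616: row 9 → Aisle = N ✓
Reorder=625: row 10 → Aisle = K ✓
Reorder=614: row 11 → Aisle = V ✓
Reorder=623: row 12 → Aisle = T ✓
The only Reorder value with inconsistent Aisle is Reorder=620.

620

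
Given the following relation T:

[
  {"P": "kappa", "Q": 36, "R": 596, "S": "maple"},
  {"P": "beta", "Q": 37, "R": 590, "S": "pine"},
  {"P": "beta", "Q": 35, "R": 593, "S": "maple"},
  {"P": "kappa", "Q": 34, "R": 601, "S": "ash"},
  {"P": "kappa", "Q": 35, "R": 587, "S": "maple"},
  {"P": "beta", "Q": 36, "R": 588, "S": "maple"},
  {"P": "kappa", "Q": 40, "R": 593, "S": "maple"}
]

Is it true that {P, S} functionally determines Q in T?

No

(P=kappa, S=maple): 3 rows → Q takes values {36, 35, 40} — violation
(P=beta, S=pine): 1 row → Q = 37 ✓
(P=beta, S=maple): 2 rows → Q takes values {35, 36} — violation
(P=kappa, S=ash): 1 row → Q = 34 ✓
Two rows agree on {P, S} but differ on Q, so {P, S} → Q does not hold.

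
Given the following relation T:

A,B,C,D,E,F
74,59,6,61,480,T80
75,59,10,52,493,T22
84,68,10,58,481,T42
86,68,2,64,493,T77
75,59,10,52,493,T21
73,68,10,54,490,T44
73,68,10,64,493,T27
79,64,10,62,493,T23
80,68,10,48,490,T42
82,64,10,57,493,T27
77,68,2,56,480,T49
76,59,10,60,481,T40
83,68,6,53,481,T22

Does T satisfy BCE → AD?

No

(B=59, C=6, E=480): 1 row → {A,D} = (74, 61) ✓
(B=59, C=10, E=493): 2 rows → {A,D} = (75, 52), (75, 52) ✓
(B=68, C=10, E=481): 1 row → {A,D} = (84, 58) ✓
(B=68, C=2, E=493): 1 row → {A,D} = (86, 64) ✓
(B=68, C=10, E=490): 2 rows → {A,D} takes values {(73, 54), (80, 48)} — violation
(B=68, C=10, E=493): 1 row → {A,D} = (73, 64) ✓
(B=64, C=10, E=493): 2 rows → {A,D} takes values {(79, 62), (82, 57)} — violation
(B=68, C=2, E=480): 1 row → {A,D} = (77, 56) ✓
(B=59, C=10, E=481): 1 row → {A,D} = (76, 60) ✓
(B=68, C=6, E=481): 1 row → {A,D} = (83, 53) ✓
Two rows agree on BCE but differ on AD, so BCE → AD does not hold.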